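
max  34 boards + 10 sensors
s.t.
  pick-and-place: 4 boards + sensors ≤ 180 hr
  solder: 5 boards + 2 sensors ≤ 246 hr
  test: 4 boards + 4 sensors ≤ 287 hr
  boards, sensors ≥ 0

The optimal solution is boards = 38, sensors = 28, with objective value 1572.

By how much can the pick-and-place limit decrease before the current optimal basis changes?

Binding constraints: pick-and-place, solder. The basis is B = [[4,1],[5,2]] with det 3.
Per unit decrease in pick-and-place, x* moves by d = (-0.6667, 1.6667).
The basis stays optimal until test becomes binding; allowable decrease = 5.75 hr.

5.75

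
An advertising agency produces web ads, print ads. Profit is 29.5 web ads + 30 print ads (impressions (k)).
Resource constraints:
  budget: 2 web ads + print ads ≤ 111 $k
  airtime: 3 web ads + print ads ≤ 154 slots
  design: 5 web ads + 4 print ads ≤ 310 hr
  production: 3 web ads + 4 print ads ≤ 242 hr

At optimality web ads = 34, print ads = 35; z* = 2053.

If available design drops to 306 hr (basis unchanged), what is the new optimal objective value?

2039

Check each constraint at x*: budget 103/111 (slack 8); airtime 137/154 (slack 17); design 310/310 (tight); production 242/242 (tight).
Slack constraints have shadow price 0 (complementary slackness).
The binding rows give the dual system: 5·y_design + 3·y_production = 29.5 and 4·y_design + 4·y_production = 30.
→ y_design = 3.5 and y_production = 4.
Δz = y_design·Δb = 3.5 × (-4) = -14, so new z* = 2053 − 14 = 2039.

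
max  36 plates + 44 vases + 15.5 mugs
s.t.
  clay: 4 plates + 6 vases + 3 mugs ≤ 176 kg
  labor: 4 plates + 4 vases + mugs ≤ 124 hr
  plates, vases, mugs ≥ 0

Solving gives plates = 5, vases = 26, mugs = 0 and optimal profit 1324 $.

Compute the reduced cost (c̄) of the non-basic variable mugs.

-1.5

Both clay and labor are binding at x*.
Dual feasibility on the basic columns requires 4·y_clay + 4·y_labor = 36, 6·y_clay + 4·y_labor = 44.
This yields shadow prices y_clay = 4, y_labor = 5.
Reduced cost of mugs: c₃ − yᵀa₃ = 15.5 − (4·3 + 5·1) = 15.5 − 17 = -1.5.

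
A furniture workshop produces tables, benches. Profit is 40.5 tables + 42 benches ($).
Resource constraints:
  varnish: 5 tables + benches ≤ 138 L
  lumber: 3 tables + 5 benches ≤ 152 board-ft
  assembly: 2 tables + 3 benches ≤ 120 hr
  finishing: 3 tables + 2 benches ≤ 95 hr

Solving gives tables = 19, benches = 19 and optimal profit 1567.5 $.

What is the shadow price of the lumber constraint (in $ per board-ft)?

5

Check each constraint at x*: varnish 114/138 (slack 24); lumber 152/152 (tight); assembly 95/120 (slack 25); finishing 95/95 (tight).
By complementary slackness, y = 0 for the non-binding constraints.
From A_Bᵀ y = c: 3·y_lumber + 3·y_finishing = 40.5; 5·y_lumber + 2·y_finishing = 42.
Solving: y_lumber = 5, y_finishing = 8.5.
Shadow price of lumber = 5.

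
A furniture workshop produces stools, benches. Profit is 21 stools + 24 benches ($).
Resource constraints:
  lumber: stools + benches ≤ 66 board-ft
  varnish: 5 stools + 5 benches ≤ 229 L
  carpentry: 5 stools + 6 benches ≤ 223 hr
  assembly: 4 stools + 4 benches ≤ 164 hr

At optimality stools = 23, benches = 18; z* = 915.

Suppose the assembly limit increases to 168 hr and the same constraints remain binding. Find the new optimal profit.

At the optimum: lumber uses 41 of 66 (slack = 25); varnish uses 205 of 229 (slack = 24); carpentry uses 223 of 223 (binding); assembly uses 164 of 164 (binding).
Slack constraints have shadow price 0 (complementary slackness).
The binding rows give the dual system: 5·y_carpentry + 4·y_assembly = 21 and 6·y_carpentry + 4·y_assembly = 24.
Solving: y_carpentry = 3, y_assembly = 1.5.
Δz = y_assembly·Δb = 1.5 × (4) = 6, so new z* = 915 + 6 = 921.

921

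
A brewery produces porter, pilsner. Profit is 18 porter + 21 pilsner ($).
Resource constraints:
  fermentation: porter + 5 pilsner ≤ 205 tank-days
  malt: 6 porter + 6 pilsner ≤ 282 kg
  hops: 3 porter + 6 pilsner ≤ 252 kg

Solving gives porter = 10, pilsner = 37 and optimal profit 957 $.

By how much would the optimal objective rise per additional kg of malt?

Binding: malt and hops. Non-binding: fermentation (10 unused).
Since fermentation is not tight, its dual is 0.
The binding rows give the dual system: 6·y_malt + 3·y_hops = 18 and 6·y_malt + 6·y_hops = 21.
This yields shadow prices y_malt = 2.5, y_hops = 1.
Shadow price of malt = 2.5.

2.5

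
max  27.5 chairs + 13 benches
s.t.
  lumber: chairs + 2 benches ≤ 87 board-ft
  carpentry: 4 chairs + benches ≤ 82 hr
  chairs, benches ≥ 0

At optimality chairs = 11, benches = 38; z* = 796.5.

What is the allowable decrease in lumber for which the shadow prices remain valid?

Binding constraints: lumber, carpentry. The basis is B = [[1,2],[4,1]] with det -7.
Per unit decrease in lumber, x* moves by d = (0.1429, -0.5714).
The basis stays optimal until benches reaches 0; allowable decrease = 66.5 board-ft.

66.5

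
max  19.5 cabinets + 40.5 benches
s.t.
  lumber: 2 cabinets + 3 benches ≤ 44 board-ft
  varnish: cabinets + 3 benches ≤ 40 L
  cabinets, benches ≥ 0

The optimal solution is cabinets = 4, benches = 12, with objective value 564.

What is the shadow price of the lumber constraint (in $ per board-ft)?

6

At the optimum: lumber uses 44 of 44 (binding); varnish uses 40 of 40 (binding).
Dual feasibility on the basic columns requires 2·y_lumber + 1·y_varnish = 19.5, 3·y_lumber + 3·y_varnish = 40.5.
→ y_lumber = 6 and y_varnish = 7.5.
Shadow price of lumber = 6.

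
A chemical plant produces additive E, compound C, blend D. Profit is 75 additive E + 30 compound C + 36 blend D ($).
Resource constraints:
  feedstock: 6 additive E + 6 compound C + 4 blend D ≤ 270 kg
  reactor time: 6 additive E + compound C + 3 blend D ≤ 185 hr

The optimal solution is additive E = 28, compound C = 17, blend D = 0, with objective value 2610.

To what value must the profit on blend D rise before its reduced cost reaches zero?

41

Check each constraint at x*: feedstock 270/270 (tight); reactor time 185/185 (tight).
The binding rows give the dual system: 6·y_feedstock + 6·y_reactor time = 75 and 6·y_feedstock + 1·y_reactor time = 30.
Solving: y_feedstock = 3.5, y_reactor time = 9.
blend D enters the basis when its profit ≥ yᵀa₃ = 3.5·4 + 9·3 = 41.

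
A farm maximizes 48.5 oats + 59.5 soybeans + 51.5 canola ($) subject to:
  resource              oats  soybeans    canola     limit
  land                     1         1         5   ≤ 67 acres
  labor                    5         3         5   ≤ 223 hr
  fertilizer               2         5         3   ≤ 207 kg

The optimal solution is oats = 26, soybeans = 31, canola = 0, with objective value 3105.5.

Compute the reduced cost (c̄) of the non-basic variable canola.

-5

Check each constraint at x*: land 57/67 (slack 10); labor 223/223 (tight); fertilizer 207/207 (tight).
Slack constraints have shadow price 0 (complementary slackness).
From A_Bᵀ y = c: 5·y_labor + 2·y_fertilizer = 48.5; 3·y_labor + 5·y_fertilizer = 59.5.
Solving: y_labor = 6.5, y_fertilizer = 8.
Reduced cost of canola: c₃ − yᵀa₃ = 51.5 − (6.5·5 + 8·3) = 51.5 − 56.5 = -5.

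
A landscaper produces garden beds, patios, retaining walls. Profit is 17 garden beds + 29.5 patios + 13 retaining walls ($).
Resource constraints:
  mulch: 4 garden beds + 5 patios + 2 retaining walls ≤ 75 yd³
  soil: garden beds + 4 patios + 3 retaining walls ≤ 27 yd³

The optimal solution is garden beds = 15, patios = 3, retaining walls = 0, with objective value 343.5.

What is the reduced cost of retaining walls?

Both mulch and soil are binding at x*.
The binding rows give the dual system: 4·y_mulch + 1·y_soil = 17 and 5·y_mulch + 4·y_soil = 29.5.
Solving: y_mulch = 3.5, y_soil = 3.
Reduced cost of retaining walls: c₃ − yᵀa₃ = 13 − (3.5·2 + 3·3) = 13 − 16 = -3.

-3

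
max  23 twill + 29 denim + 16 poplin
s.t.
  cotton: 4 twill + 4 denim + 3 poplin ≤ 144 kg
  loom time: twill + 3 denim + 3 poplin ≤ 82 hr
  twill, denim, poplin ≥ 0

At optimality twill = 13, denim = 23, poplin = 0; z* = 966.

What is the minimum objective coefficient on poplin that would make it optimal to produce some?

24

Both cotton and loom time are binding at x*.
The binding rows give the dual system: 4·y_cotton + 1·y_loom time = 23 and 4·y_cotton + 3·y_loom time = 29.
→ y_cotton = 5 and y_loom time = 3.
poplin enters the basis when its profit ≥ yᵀa₃ = 5·3 + 3·3 = 24.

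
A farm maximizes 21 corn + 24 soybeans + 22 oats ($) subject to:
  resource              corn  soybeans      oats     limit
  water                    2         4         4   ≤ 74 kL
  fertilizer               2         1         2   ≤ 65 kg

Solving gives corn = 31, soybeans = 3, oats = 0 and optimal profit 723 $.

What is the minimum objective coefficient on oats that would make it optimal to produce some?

At the optimum: water uses 74 of 74 (binding); fertilizer uses 65 of 65 (binding).
The binding rows give the dual system: 2·y_water + 2·y_fertilizer = 21 and 4·y_water + 1·y_fertilizer = 24.
→ y_water = 4.5 and y_fertilizer = 6.
oats enters the basis when its profit ≥ yᵀa₃ = 4.5·4 + 6·2 = 30.

30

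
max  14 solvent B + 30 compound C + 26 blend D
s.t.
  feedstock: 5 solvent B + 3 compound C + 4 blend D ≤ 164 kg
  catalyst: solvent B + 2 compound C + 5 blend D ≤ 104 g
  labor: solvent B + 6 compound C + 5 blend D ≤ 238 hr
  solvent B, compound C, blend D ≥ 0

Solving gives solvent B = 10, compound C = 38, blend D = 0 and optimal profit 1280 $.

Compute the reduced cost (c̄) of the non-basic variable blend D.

At the optimum: feedstock uses 164 of 164 (binding); catalyst uses 86 of 104 (slack = 18); labor uses 238 of 238 (binding).
By complementary slackness, y = 0 for the non-binding constraint.
From A_Bᵀ y = c: 5·y_feedstock + 1·y_labor = 14; 3·y_feedstock + 6·y_labor = 30.
→ y_feedstock = 2 and y_labor = 4.
Reduced cost of blend D: c₃ − yᵀa₃ = 26 − (2·4 + 4·5) = 26 − 28 = -2.

-2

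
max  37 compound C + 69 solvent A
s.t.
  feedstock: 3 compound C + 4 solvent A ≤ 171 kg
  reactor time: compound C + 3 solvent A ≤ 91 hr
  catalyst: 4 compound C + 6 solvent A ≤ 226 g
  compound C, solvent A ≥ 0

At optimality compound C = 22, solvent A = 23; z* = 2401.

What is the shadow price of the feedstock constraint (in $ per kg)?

Binding: reactor time and catalyst. Non-binding: feedstock (13 unused).
Since feedstock is not tight, its dual is 0.
Dual feasibility on the basic columns requires 1·y_reactor time + 4·y_catalyst = 37, 3·y_reactor time + 6·y_catalyst = 69.
Solving: y_reactor time = 9, y_catalyst = 7.
Shadow price of feedstock = 0.

0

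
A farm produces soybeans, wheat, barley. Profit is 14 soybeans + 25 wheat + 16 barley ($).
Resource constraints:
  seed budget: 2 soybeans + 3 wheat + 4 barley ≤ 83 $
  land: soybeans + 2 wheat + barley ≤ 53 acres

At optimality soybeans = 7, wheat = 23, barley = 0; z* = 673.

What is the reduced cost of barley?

-4

At the optimum: seed budget uses 83 of 83 (binding); land uses 53 of 53 (binding).
Dual feasibility on the basic columns requires 2·y_seed budget + 1·y_land = 14, 3·y_seed budget + 2·y_land = 25.
Solving: y_seed budget = 3, y_land = 8.
Reduced cost of barley: c₃ − yᵀa₃ = 16 − (3·4 + 8·1) = 16 − 20 = -4.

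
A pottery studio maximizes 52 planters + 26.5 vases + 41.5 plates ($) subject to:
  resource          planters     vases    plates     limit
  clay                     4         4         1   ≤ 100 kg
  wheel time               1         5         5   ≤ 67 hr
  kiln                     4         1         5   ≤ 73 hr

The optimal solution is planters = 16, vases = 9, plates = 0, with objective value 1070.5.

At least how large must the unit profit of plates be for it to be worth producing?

At the optimum: clay uses 100 of 100 (binding); wheel time uses 61 of 67 (slack = 6); kiln uses 73 of 73 (binding).
By complementary slackness, y = 0 for the non-binding constraint.
Dual feasibility on the basic columns requires 4·y_clay + 4·y_kiln = 52, 4·y_clay + 1·y_kiln = 26.5.
Solving: y_clay = 4.5, y_kiln = 8.5.
plates enters the basis when its profit ≥ yᵀa₃ = 4.5·1 + 8.5·5 = 47.

47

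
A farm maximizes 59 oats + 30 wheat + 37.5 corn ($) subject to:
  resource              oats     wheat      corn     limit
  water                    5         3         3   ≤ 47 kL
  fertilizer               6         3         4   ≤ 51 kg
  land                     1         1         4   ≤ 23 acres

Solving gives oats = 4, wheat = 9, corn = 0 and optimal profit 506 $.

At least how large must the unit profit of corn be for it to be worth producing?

39

At the optimum: water uses 47 of 47 (binding); fertilizer uses 51 of 51 (binding); land uses 13 of 23 (slack = 10).
By complementary slackness, y = 0 for the non-binding constraint.
From A_Bᵀ y = c: 5·y_water + 6·y_fertilizer = 59; 3·y_water + 3·y_fertilizer = 30.
→ y_water = 1 and y_fertilizer = 9.
corn enters the basis when its profit ≥ yᵀa₃ = 1·3 + 9·4 = 39.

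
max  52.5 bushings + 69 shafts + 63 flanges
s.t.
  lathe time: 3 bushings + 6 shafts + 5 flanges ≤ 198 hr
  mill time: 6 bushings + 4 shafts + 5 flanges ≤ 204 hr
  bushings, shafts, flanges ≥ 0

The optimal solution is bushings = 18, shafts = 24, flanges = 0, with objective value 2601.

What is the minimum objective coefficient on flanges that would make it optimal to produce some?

At the optimum: lathe time uses 198 of 198 (binding); mill time uses 204 of 204 (binding).
Dual feasibility on the basic columns requires 3·y_lathe time + 6·y_mill time = 52.5, 6·y_lathe time + 4·y_mill time = 69.
This yields shadow prices y_lathe time = 8.5, y_mill time = 4.5.
flanges enters the basis when its profit ≥ yᵀa₃ = 8.5·5 + 4.5·5 = 65.

65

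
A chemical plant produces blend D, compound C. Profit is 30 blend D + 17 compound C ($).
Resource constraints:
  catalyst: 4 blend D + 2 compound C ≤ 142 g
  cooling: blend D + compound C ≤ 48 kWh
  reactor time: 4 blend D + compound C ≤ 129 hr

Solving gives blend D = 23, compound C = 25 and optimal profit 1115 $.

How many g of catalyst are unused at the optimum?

0

catalyst used = 4·23 + 2·25 = 142; slack = 142 − 142 = 0.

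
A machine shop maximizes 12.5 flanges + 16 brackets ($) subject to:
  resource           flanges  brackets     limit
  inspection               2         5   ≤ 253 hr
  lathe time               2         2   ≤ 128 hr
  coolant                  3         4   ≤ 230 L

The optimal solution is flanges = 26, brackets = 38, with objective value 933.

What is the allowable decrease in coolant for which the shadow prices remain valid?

Binding constraints: lathe time, coolant. The basis is B = [[2,2],[3,4]] with det 2.
Per unit decrease in coolant, x* moves by d = (1, -1).
The basis stays optimal until brackets reaches 0; allowable decrease = 38 L.

38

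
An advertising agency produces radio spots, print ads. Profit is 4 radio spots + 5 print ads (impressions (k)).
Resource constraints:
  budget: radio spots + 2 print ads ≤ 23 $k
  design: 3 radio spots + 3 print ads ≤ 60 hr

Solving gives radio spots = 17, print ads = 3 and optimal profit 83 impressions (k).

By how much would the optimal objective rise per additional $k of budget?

Both budget and design are binding at x*.
Dual feasibility on the basic columns requires 1·y_budget + 3·y_design = 4, 2·y_budget + 3·y_design = 5.
→ y_budget = 1 and y_design = 1.
Shadow price of budget = 1.

1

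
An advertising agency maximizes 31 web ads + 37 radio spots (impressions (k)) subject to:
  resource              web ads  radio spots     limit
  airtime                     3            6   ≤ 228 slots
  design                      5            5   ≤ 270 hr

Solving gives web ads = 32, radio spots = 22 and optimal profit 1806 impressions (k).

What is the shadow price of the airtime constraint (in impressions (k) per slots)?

2

Both airtime and design are binding at x*.
From A_Bᵀ y = c: 3·y_airtime + 5·y_design = 31; 6·y_airtime + 5·y_design = 37.
→ y_airtime = 2 and y_design = 5.
Shadow price of airtime = 2.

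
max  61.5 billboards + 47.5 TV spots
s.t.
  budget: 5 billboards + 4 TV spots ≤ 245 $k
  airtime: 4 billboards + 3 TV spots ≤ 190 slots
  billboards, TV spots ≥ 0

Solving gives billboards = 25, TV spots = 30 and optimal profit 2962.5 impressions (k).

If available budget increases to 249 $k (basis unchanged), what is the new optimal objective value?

2984.5

Both budget and airtime are binding at x*.
The binding rows give the dual system: 5·y_budget + 4·y_airtime = 61.5 and 4·y_budget + 3·y_airtime = 47.5.
→ y_budget = 5.5 and y_airtime = 8.5.
Δz = y_budget·Δb = 5.5 × (4) = 22, so new z* = 2962.5 + 22 = 2984.5.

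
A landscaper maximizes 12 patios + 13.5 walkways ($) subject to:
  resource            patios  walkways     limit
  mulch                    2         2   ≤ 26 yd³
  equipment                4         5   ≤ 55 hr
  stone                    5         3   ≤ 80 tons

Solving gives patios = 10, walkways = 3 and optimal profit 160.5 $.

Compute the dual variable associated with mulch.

Check each constraint at x*: mulch 26/26 (tight); equipment 55/55 (tight); stone 59/80 (slack 21).
By complementary slackness, y = 0 for the non-binding constraint.
The binding rows give the dual system: 2·y_mulch + 4·y_equipment = 12 and 2·y_mulch + 5·y_equipment = 13.5.
→ y_mulch = 3 and y_equipment = 1.5.
Shadow price of mulch = 3.

3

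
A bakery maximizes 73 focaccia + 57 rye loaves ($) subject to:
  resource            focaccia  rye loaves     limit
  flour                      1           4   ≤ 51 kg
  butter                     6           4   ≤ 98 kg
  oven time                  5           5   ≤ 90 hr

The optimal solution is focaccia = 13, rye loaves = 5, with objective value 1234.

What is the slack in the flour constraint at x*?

18

flour used = 1·13 + 4·5 = 33; slack = 51 − 33 = 18.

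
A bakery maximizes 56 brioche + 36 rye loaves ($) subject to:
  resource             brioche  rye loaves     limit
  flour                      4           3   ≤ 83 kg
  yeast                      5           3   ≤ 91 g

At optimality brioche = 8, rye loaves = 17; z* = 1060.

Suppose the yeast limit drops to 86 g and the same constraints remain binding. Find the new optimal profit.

1020

Both flour and yeast are binding at x*.
Dual feasibility on the basic columns requires 4·y_flour + 5·y_yeast = 56, 3·y_flour + 3·y_yeast = 36.
This yields shadow prices y_flour = 4, y_yeast = 8.
Δz = y_yeast·Δb = 8 × (-5) = -40, so new z* = 1060 − 40 = 1020.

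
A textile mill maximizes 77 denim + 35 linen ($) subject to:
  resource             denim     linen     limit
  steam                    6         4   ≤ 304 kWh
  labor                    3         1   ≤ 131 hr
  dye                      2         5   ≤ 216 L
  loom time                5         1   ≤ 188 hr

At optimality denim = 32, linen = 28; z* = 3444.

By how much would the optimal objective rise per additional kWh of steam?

Binding: steam and loom time. Non-binding: labor (7 unused), dye (12 unused).
By complementary slackness, y = 0 for the non-binding constraints.
The binding rows give the dual system: 6·y_steam + 5·y_loom time = 77 and 4·y_steam + 1·y_loom time = 35.
→ y_steam = 7 and y_loom time = 7.
Shadow price of steam = 7.

7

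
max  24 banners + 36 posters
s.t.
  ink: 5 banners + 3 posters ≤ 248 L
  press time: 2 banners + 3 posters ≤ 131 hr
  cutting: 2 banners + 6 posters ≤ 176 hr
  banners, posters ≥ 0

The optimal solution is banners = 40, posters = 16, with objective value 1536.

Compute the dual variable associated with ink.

3

Binding: ink and cutting. Non-binding: press time (3 unused).
By complementary slackness, y = 0 for the non-binding constraint.
Dual feasibility on the basic columns requires 5·y_ink + 2·y_cutting = 24, 3·y_ink + 6·y_cutting = 36.
→ y_ink = 3 and y_cutting = 4.5.
Shadow price of ink = 3.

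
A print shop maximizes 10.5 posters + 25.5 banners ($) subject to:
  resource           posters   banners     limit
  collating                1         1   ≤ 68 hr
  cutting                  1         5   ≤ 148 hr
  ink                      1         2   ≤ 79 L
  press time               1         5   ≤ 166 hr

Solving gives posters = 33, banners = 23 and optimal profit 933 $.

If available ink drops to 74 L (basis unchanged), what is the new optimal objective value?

At the optimum: collating uses 56 of 68 (slack = 12); cutting uses 148 of 148 (binding); ink uses 79 of 79 (binding); press time uses 148 of 166 (slack = 18).
Since collating, press time are not tight, their duals are 0.
Dual feasibility on the basic columns requires 1·y_cutting + 1·y_ink = 10.5, 5·y_cutting + 2·y_ink = 25.5.
→ y_cutting = 1.5 and y_ink = 9.
Δz = y_ink·Δb = 9 × (-5) = -45, so new z* = 933 − 45 = 888.

888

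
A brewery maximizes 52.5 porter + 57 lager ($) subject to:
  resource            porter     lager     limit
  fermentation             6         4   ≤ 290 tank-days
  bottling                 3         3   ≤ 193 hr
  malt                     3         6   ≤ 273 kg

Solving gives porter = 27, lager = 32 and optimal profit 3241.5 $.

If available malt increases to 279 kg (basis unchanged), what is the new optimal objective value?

Binding: fermentation and malt. Non-binding: bottling (16 unused).
Slack constraints have shadow price 0 (complementary slackness).
From A_Bᵀ y = c: 6·y_fermentation + 3·y_malt = 52.5; 4·y_fermentation + 6·y_malt = 57.
→ y_fermentation = 6 and y_malt = 5.5.
Δz = y_malt·Δb = 5.5 × (6) = 33, so new z* = 3241.5 + 33 = 3274.5.

3274.5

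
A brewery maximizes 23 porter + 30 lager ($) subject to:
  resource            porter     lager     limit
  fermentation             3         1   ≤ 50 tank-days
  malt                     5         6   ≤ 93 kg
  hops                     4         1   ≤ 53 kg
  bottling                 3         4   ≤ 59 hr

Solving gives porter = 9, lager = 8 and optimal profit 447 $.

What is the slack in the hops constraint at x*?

hops used = 4·9 + 1·8 = 44; slack = 53 − 44 = 9.

9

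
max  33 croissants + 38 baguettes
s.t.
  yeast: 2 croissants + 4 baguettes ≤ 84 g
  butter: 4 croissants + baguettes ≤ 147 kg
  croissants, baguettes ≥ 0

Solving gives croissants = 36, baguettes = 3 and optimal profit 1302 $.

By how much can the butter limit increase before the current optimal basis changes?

Binding constraints: yeast, butter. The basis is B = [[2,4],[4,1]] with det -14.
Per unit increase in butter, x* moves by d = (0.2857, -0.1429).
The basis stays optimal until baguettes reaches 0; allowable increase = 21 kg.

21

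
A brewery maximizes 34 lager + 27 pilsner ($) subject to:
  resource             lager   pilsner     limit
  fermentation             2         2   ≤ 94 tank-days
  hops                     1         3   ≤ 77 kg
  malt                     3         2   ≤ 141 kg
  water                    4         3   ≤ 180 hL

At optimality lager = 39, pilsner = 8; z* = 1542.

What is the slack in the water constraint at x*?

water used = 4·39 + 3·8 = 180; slack = 180 − 180 = 0.

0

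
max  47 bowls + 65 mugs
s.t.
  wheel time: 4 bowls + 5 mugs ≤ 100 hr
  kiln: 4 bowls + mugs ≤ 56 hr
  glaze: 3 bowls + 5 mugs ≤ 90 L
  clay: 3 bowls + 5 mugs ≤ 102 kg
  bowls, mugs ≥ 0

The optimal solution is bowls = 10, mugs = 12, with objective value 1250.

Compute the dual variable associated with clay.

Binding: wheel time and glaze. Non-binding: kiln (4 unused), clay (12 unused).
Since kiln, clay are not tight, their duals are 0.
The binding rows give the dual system: 4·y_wheel time + 3·y_glaze = 47 and 5·y_wheel time + 5·y_glaze = 65.
Solving: y_wheel time = 8, y_glaze = 5.
Shadow price of clay = 0.

0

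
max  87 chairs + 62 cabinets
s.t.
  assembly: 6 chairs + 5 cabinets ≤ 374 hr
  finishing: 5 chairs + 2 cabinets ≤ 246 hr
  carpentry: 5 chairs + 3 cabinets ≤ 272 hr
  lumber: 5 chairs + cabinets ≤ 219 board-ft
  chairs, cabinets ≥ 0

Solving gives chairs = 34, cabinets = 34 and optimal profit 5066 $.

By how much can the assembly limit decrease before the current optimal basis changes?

Binding constraints: assembly, carpentry. The basis is B = [[6,5],[5,3]] with det -7.
Per unit decrease in assembly, x* moves by d = (0.4286, -0.7143).
The basis stays optimal until lumber becomes binding; allowable decrease = 10.5 hr.

10.5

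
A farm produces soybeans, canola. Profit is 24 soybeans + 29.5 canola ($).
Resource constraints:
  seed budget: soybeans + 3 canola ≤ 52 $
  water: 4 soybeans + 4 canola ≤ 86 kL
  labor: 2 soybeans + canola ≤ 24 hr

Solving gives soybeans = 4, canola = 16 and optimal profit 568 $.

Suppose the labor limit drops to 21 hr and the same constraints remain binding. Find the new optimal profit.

542.5

Check each constraint at x*: seed budget 52/52 (tight); water 80/86 (slack 6); labor 24/24 (tight).
Since water is not tight, its dual is 0.
The binding rows give the dual system: 1·y_seed budget + 2·y_labor = 24 and 3·y_seed budget + 1·y_labor = 29.5.
→ y_seed budget = 7 and y_labor = 8.5.
Δz = y_labor·Δb = 8.5 × (-3) = -25.5, so new z* = 568 − 25.5 = 542.5.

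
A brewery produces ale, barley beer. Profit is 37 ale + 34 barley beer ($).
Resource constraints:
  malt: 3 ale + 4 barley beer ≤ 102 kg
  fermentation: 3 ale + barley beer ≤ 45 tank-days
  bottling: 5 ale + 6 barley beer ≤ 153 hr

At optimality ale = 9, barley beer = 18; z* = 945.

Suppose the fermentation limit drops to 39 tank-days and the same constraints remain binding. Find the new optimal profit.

Binding: fermentation and bottling. Non-binding: malt (3 unused).
Since malt is not tight, its dual is 0.
From A_Bᵀ y = c: 3·y_fermentation + 5·y_bottling = 37; 1·y_fermentation + 6·y_bottling = 34.
→ y_fermentation = 4 and y_bottling = 5.
Δz = y_fermentation·Δb = 4 × (-6) = -24, so new z* = 945 − 24 = 921.

921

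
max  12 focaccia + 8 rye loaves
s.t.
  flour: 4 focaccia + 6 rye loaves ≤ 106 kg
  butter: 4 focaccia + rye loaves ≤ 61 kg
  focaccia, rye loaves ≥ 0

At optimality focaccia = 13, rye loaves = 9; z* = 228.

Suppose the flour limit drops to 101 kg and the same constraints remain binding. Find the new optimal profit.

223

At the optimum: flour uses 106 of 106 (binding); butter uses 61 of 61 (binding).
The binding rows give the dual system: 4·y_flour + 4·y_butter = 12 and 6·y_flour + 1·y_butter = 8.
→ y_flour = 1 and y_butter = 2.
Δz = y_flour·Δb = 1 × (-5) = -5, so new z* = 228 − 5 = 223.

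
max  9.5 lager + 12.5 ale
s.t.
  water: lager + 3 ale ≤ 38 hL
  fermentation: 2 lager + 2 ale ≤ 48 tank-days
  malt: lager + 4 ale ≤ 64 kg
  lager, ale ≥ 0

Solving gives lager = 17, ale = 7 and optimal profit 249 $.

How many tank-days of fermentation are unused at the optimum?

fermentation used = 2·17 + 2·7 = 48; slack = 48 − 48 = 0.

0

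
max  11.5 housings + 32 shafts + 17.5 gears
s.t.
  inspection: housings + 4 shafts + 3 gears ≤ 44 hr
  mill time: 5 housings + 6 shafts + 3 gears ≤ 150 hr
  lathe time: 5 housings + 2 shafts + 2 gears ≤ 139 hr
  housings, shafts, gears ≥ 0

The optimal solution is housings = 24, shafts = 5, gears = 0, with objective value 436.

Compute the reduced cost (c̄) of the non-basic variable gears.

-5

Check each constraint at x*: inspection 44/44 (tight); mill time 150/150 (tight); lathe time 130/139 (slack 9).
By complementary slackness, y = 0 for the non-binding constraint.
The binding rows give the dual system: 1·y_inspection + 5·y_mill time = 11.5 and 4·y_inspection + 6·y_mill time = 32.
→ y_inspection = 6.5 and y_mill time = 1.
Reduced cost of gears: c₃ − yᵀa₃ = 17.5 − (6.5·3 + 1·3) = 17.5 − 22.5 = -5.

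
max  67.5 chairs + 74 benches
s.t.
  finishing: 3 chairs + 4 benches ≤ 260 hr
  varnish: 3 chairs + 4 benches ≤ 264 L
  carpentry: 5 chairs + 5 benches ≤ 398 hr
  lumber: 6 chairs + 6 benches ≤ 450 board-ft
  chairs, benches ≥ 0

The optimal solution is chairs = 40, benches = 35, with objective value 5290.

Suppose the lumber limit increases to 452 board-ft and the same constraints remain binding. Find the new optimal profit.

5306

Check each constraint at x*: finishing 260/260 (tight); varnish 260/264 (slack 4); carpentry 375/398 (slack 23); lumber 450/450 (tight).
By complementary slackness, y = 0 for the non-binding constraints.
From A_Bᵀ y = c: 3·y_finishing + 6·y_lumber = 67.5; 4·y_finishing + 6·y_lumber = 74.
→ y_finishing = 6.5 and y_lumber = 8.
Δz = y_lumber·Δb = 8 × (2) = 16, so new z* = 5290 + 16 = 5306.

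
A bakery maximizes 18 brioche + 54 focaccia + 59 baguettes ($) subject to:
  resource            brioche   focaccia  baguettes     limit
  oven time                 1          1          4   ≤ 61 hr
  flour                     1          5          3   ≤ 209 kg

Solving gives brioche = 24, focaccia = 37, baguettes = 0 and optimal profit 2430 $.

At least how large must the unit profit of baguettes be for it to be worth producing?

Both oven time and flour are binding at x*.
From A_Bᵀ y = c: 1·y_oven time + 1·y_flour = 18; 1·y_oven time + 5·y_flour = 54.
→ y_oven time = 9 and y_flour = 9.
baguettes enters the basis when its profit ≥ yᵀa₃ = 9·4 + 9·3 = 63.

63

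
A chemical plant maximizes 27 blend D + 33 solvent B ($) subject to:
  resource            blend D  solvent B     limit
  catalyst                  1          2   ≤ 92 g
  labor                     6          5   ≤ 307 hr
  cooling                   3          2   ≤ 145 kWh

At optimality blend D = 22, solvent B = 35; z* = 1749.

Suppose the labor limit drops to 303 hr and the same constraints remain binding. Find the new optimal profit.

1737

Binding: catalyst and labor. Non-binding: cooling (9 unused).
Since cooling is not tight, its dual is 0.
The binding rows give the dual system: 1·y_catalyst + 6·y_labor = 27 and 2·y_catalyst + 5·y_labor = 33.
→ y_catalyst = 9 and y_labor = 3.
Δz = y_labor·Δb = 3 × (-4) = -12, so new z* = 1749 − 12 = 1737.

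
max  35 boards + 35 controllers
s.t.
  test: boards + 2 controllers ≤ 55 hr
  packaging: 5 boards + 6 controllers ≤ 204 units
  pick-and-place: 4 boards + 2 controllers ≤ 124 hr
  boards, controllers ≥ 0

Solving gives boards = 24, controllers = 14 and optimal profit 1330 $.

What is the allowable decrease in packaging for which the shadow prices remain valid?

Binding constraints: packaging, pick-and-place. The basis is B = [[5,6],[4,2]] with det -14.
Per unit decrease in packaging, x* moves by d = (0.1429, -0.2857).
The basis stays optimal until controllers reaches 0; allowable decrease = 49 units.

49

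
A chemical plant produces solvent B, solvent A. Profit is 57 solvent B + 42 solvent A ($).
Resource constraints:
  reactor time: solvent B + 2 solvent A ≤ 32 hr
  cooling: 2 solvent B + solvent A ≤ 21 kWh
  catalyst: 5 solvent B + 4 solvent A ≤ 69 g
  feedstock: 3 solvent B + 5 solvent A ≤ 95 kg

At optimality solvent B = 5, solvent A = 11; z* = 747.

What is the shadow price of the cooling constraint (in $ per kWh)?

Binding: cooling and catalyst. Non-binding: reactor time (5 unused), feedstock (25 unused).
Slack constraints have shadow price 0 (complementary slackness).
The binding rows give the dual system: 2·y_cooling + 5·y_catalyst = 57 and 1·y_cooling + 4·y_catalyst = 42.
This yields shadow prices y_cooling = 6, y_catalyst = 9.
Shadow price of cooling = 6.

6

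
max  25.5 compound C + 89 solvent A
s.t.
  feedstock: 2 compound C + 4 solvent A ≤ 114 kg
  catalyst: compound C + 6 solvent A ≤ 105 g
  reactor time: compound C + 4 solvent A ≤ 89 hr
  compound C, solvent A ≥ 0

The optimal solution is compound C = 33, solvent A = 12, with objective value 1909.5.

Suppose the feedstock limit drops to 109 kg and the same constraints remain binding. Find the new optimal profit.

1869.5

Binding: feedstock and catalyst. Non-binding: reactor time (8 unused).
By complementary slackness, y = 0 for the non-binding constraint.
From A_Bᵀ y = c: 2·y_feedstock + 1·y_catalyst = 25.5; 4·y_feedstock + 6·y_catalyst = 89.
→ y_feedstock = 8 and y_catalyst = 9.5.
Δz = y_feedstock·Δb = 8 × (-5) = -40, so new z* = 1909.5 − 40 = 1869.5.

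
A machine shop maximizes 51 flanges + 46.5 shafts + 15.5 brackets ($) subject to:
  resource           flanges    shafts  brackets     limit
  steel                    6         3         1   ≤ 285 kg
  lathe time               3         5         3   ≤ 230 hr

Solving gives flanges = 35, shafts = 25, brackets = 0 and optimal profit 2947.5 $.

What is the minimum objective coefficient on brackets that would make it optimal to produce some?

23.5

At the optimum: steel uses 285 of 285 (binding); lathe time uses 230 of 230 (binding).
From A_Bᵀ y = c: 6·y_steel + 3·y_lathe time = 51; 3·y_steel + 5·y_lathe time = 46.5.
→ y_steel = 5.5 and y_lathe time = 6.
brackets enters the basis when its profit ≥ yᵀa₃ = 5.5·1 + 6·3 = 23.5.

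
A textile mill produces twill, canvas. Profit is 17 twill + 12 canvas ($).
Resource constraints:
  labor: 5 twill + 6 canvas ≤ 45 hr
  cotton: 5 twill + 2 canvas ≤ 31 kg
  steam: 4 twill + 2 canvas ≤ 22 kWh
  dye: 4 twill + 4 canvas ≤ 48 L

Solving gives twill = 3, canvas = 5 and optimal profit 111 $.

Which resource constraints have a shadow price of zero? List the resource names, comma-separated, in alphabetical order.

labor: 45/45 (binding)
cotton: 25/31 (slack 6)
steam: 22/22 (binding)
dye: 32/48 (slack 16)
By complementary slackness, a constraint with positive slack has shadow price 0 → cotton, dye.

cotton, dye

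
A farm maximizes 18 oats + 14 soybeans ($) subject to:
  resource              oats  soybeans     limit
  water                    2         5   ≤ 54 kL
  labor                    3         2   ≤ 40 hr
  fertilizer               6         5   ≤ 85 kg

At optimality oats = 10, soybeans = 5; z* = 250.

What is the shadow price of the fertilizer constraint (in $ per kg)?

2

Binding: labor and fertilizer. Non-binding: water (9 unused).
By complementary slackness, y = 0 for the non-binding constraint.
The binding rows give the dual system: 3·y_labor + 6·y_fertilizer = 18 and 2·y_labor + 5·y_fertilizer = 14.
→ y_labor = 2 and y_fertilizer = 2.
Shadow price of fertilizer = 2.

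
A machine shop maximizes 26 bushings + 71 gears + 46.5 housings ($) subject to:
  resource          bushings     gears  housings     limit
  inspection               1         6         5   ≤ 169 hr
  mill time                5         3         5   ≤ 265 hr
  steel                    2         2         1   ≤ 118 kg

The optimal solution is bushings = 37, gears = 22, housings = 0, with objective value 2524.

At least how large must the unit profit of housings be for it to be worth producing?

Check each constraint at x*: inspection 169/169 (tight); mill time 251/265 (slack 14); steel 118/118 (tight).
By complementary slackness, y = 0 for the non-binding constraint.
From A_Bᵀ y = c: 1·y_inspection + 2·y_steel = 26; 6·y_inspection + 2·y_steel = 71.
Solving: y_inspection = 9, y_steel = 8.5.
housings enters the basis when its profit ≥ yᵀa₃ = 9·5 + 8.5·1 = 53.5.

53.5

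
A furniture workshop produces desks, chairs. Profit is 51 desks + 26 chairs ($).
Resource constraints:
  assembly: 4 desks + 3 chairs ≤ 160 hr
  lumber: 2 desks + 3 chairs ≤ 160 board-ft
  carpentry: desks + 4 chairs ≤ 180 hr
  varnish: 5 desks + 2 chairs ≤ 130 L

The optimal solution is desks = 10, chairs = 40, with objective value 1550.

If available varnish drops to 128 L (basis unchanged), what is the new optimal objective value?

1536

Check each constraint at x*: assembly 160/160 (tight); lumber 140/160 (slack 20); carpentry 170/180 (slack 10); varnish 130/130 (tight).
Since lumber, carpentry are not tight, their duals are 0.
The binding rows give the dual system: 4·y_assembly + 5·y_varnish = 51 and 3·y_assembly + 2·y_varnish = 26.
→ y_assembly = 4 and y_varnish = 7.
Δz = y_varnish·Δb = 7 × (-2) = -14, so new z* = 1550 − 14 = 1536.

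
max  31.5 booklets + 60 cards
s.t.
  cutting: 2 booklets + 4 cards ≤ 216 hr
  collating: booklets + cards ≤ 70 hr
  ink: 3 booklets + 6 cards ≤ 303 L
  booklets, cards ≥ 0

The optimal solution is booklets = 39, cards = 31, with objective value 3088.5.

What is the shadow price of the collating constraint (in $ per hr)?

3

Binding: collating and ink. Non-binding: cutting (14 unused).
Since cutting is not tight, its dual is 0.
Dual feasibility on the basic columns requires 1·y_collating + 3·y_ink = 31.5, 1·y_collating + 6·y_ink = 60.
Solving: y_collating = 3, y_ink = 9.5.
Shadow price of collating = 3.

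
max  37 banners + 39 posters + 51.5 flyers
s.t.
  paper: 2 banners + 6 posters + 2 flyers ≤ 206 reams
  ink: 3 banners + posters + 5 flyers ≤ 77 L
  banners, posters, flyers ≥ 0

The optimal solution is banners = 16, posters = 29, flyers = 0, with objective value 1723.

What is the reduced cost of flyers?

-3.5

Check each constraint at x*: paper 206/206 (tight); ink 77/77 (tight).
Dual feasibility on the basic columns requires 2·y_paper + 3·y_ink = 37, 6·y_paper + 1·y_ink = 39.
This yields shadow prices y_paper = 5, y_ink = 9.
Reduced cost of flyers: c₃ − yᵀa₃ = 51.5 − (5·2 + 9·5) = 51.5 − 55 = -3.5.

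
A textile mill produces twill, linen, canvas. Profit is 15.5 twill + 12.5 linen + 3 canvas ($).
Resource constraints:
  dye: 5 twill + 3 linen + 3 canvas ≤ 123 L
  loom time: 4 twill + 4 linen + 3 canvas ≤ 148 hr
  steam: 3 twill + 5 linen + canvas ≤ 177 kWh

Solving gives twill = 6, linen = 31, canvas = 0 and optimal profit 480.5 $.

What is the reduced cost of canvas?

-7.5

At the optimum: dye uses 123 of 123 (binding); loom time uses 148 of 148 (binding); steam uses 173 of 177 (slack = 4).
Slack constraints have shadow price 0 (complementary slackness).
Dual feasibility on the basic columns requires 5·y_dye + 4·y_loom time = 15.5, 3·y_dye + 4·y_loom time = 12.5.
Solving: y_dye = 1.5, y_loom time = 2.
Reduced cost of canvas: c₃ − yᵀa₃ = 3 − (1.5·3 + 2·3) = 3 − 10.5 = -7.5.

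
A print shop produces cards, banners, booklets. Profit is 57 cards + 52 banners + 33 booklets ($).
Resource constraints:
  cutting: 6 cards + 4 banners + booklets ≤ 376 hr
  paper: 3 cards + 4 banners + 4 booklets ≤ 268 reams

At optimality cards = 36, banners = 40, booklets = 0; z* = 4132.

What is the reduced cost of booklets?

Both cutting and paper are binding at x*.
From A_Bᵀ y = c: 6·y_cutting + 3·y_paper = 57; 4·y_cutting + 4·y_paper = 52.
Solving: y_cutting = 6, y_paper = 7.
Reduced cost of booklets: c₃ − yᵀa₃ = 33 − (6·1 + 7·4) = 33 − 34 = -1.

-1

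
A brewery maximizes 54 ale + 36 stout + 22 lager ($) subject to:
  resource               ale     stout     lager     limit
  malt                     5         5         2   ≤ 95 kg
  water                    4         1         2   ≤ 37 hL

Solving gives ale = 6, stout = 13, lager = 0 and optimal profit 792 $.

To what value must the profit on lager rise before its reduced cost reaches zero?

24

Both malt and water are binding at x*.
The binding rows give the dual system: 5·y_malt + 4·y_water = 54 and 5·y_malt + 1·y_water = 36.
This yields shadow prices y_malt = 6, y_water = 6.
lager enters the basis when its profit ≥ yᵀa₃ = 6·2 + 6·2 = 24.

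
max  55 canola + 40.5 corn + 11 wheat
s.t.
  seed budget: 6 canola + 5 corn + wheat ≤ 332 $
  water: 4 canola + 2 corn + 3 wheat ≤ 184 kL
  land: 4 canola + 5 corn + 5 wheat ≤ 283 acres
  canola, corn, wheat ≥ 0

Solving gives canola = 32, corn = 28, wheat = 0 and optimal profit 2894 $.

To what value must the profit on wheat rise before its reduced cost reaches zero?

At the optimum: seed budget uses 332 of 332 (binding); water uses 184 of 184 (binding); land uses 268 of 283 (slack = 15).
Since land is not tight, its dual is 0.
Dual feasibility on the basic columns requires 6·y_seed budget + 4·y_water = 55, 5·y_seed budget + 2·y_water = 40.5.
This yields shadow prices y_seed budget = 6.5, y_water = 4.
wheat enters the basis when its profit ≥ yᵀa₃ = 6.5·1 + 4·3 = 18.5.

18.5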